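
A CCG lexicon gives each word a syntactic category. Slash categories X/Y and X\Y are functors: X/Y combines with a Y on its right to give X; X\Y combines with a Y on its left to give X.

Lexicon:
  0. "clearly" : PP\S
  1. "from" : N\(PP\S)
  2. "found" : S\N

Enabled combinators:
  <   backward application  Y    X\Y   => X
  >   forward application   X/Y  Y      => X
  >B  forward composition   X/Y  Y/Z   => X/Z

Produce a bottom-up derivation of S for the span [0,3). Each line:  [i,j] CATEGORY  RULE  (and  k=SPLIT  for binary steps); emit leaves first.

[0,1] PP\S  lex  "clearly"
[1,2] N\(PP\S)  lex  "from"
[0,2] N  <  k=1
[2,3] S\N  lex  "found"
[0,3] S  <  k=2

[0,3] S   <
  [0,2] N   <
    [0,1] "clearly" : PP\S
    [1,2] "from" : N\(PP\S)
  [2,3] "found" : S\N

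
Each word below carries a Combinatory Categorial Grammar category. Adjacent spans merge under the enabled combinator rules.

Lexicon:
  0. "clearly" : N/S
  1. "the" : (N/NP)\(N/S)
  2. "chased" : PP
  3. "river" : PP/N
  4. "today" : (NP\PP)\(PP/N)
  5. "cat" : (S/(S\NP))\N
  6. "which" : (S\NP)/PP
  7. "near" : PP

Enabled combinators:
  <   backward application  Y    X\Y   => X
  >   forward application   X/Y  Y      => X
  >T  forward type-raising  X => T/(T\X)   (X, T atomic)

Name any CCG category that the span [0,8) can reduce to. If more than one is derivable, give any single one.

[0,8] S   >
  [0,6] S/(S\NP)   <
    [0,5] N   >
      [0,2] N/NP   <
        [0,1] "clearly" : N/S
        [1,2] "the" : (N/NP)\(N/S)
      [2,5] NP   <
        [2,3] "chased" : PP
        [3,5] NP\PP   <
          [3,4] "river" : PP/N
          [4,5] "today" : (NP\PP)\(PP/N)
    [5,6] "cat" : (S/(S\NP))\N
  [6,8] S\NP   >
    [6,7] "which" : (S\NP)/PP
    [7,8] "near" : PP

S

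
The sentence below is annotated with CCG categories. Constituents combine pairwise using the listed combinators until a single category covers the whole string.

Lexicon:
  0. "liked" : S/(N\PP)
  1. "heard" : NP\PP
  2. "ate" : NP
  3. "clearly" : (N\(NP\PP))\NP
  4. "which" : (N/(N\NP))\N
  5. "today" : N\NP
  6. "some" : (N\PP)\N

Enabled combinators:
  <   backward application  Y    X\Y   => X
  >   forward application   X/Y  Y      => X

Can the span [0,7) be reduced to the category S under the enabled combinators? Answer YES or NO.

[0,7] S   >
  [0,1] "liked" : S/(N\PP)
  [1,7] N\PP   <
    [1,6] N   >
      [1,5] N/(N\NP)   <
        [1,4] N   <
          [1,2] "heard" : NP\PP
          [2,4] N\(NP\PP)   <
            [2,3] "ate" : NP
            [3,4] "clearly" : (N\(NP\PP))\NP
        [4,5] "which" : (N/(N\NP))\N
      [5,6] "today" : N\NP
    [6,7] "some" : (N\PP)\N

YES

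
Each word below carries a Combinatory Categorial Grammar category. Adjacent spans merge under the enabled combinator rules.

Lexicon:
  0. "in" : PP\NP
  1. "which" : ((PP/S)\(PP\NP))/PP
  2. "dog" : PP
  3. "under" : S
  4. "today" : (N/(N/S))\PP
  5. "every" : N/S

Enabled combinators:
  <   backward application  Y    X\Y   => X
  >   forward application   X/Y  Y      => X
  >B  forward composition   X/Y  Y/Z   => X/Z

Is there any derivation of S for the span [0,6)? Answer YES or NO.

NO

PP\NP ((PP/S)\(PP\NP))/PP PP S (N/(N/S))\PP N/S
CKY chart[0,6] = {N}; S ∉ chart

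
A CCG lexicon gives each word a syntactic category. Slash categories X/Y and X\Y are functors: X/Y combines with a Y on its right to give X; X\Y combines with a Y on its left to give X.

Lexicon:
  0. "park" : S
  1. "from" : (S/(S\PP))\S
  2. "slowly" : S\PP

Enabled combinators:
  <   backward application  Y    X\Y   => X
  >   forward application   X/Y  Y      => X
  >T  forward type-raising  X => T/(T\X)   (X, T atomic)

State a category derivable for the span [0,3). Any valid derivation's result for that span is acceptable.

S

[0,3] S   >
  [0,2] S/(S\PP)   <
    [0,1] "park" : S
    [1,2] "from" : (S/(S\PP))\S
  [2,3] "slowly" : S\PP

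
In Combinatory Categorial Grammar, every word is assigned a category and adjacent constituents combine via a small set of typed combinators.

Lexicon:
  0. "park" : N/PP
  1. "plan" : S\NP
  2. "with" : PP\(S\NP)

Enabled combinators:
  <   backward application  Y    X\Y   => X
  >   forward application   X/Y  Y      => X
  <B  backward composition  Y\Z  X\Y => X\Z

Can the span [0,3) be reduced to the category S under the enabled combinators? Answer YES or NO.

N/PP S\NP PP\(S\NP)
CKY chart[0,3] = {N}; S ∉ chart

NO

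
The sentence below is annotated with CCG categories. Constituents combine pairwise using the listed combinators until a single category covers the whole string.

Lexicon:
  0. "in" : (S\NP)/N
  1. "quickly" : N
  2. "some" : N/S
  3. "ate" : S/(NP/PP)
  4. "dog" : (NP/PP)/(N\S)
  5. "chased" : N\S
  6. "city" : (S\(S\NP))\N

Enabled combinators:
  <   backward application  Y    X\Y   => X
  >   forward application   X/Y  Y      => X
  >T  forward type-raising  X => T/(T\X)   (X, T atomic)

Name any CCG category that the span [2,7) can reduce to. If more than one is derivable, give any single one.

S\(S\NP)

[0,7] S   <
  [0,2] S\NP   >
    [0,1] "in" : (S\NP)/N
    [1,2] "quickly" : N
  [2,7] S\(S\NP)   <
    [2,6] N   >
      [2,3] "some" : N/S
      [3,6] S   >
        [3,4] "ate" : S/(NP/PP)
        [4,6] NP/PP   >
          [4,5] "dog" : (NP/PP)/(N\S)
          [5,6] "chased" : N\S
    [6,7] "city" : (S\(S\NP))\N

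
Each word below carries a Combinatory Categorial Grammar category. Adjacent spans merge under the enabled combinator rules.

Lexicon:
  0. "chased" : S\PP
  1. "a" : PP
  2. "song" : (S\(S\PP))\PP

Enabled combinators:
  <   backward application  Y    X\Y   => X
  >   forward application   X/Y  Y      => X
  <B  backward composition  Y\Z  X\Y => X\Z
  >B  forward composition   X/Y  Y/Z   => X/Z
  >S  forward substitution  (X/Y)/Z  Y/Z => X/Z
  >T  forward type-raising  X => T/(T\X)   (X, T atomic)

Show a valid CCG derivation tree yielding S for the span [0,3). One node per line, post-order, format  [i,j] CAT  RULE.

[0,1] S\PP  lex  "chased"
[1,2] PP  lex  "a"
[2,3] (S\(S\PP))\PP  lex  "song"
[1,3] S\(S\PP)  <  k=2
[0,3] S  <  k=1

[0,3] S   <
  [0,1] "chased" : S\PP
  [1,3] S\(S\PP)   <
    [1,2] "a" : PP
    [2,3] "song" : (S\(S\PP))\PP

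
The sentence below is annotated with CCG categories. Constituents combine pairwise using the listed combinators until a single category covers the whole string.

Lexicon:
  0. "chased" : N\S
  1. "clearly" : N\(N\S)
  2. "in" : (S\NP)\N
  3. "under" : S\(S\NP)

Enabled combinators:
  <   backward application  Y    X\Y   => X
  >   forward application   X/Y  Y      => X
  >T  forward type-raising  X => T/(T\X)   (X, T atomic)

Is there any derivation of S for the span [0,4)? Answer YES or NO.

YES

[0,4] S   <
  [0,3] S\NP   <
    [0,2] N   <
      [0,1] "chased" : N\S
      [1,2] "clearly" : N\(N\S)
    [2,3] "in" : (S\NP)\N
  [3,4] "under" : S\(S\NP)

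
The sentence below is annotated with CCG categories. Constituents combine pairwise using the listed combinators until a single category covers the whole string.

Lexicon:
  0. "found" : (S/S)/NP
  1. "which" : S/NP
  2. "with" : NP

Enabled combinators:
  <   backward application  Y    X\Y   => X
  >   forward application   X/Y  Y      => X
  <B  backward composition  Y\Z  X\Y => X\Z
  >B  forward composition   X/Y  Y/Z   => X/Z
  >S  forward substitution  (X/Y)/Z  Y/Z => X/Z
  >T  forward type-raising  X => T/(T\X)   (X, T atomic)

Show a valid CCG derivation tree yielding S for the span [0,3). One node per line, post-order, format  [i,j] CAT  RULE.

[0,1] (S/S)/NP  lex  "found"
[1,2] S/NP  lex  "which"
[0,2] S/NP  >S  k=1
[2,3] NP  lex  "with"
[0,3] S  >  k=2

[0,3] S   >
  [0,2] S/NP   >S
    [0,1] "found" : (S/S)/NP
    [1,2] "which" : S/NP
  [2,3] "with" : NP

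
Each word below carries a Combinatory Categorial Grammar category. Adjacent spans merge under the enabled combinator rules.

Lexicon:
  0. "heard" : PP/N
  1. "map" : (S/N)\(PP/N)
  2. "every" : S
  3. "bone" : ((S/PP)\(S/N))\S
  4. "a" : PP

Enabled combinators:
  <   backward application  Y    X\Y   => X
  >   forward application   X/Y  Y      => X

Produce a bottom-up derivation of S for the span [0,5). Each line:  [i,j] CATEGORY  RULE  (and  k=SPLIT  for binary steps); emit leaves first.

[0,5] S   >
  [0,4] S/PP   <
    [0,2] S/N   <
      [0,1] "heard" : PP/N
      [1,2] "map" : (S/N)\(PP/N)
    [2,4] (S/PP)\(S/N)   <
      [2,3] "every" : S
      [3,4] "bone" : ((S/PP)\(S/N))\S
  [4,5] "a" : PP

[0,1] PP/N  lex  "heard"
[1,2] (S/N)\(PP/N)  lex  "map"
[0,2] S/N  <  k=1
[2,3] S  lex  "every"
[3,4] ((S/PP)\(S/N))\S  lex  "bone"
[2,4] (S/PP)\(S/N)  <  k=3
[0,4] S/PP  <  k=2
[4,5] PP  lex  "a"
[0,5] S  >  k=4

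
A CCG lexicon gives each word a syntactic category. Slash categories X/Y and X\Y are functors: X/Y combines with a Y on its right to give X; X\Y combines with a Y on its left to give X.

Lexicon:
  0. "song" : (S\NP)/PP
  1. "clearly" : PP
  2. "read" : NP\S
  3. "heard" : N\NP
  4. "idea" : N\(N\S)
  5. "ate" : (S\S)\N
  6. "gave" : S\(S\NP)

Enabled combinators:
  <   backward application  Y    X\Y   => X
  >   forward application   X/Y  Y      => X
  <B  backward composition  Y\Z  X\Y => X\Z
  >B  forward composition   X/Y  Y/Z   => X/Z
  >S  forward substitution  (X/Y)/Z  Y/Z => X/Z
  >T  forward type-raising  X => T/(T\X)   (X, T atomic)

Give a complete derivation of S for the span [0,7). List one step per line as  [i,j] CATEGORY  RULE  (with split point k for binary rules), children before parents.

[0,1] (S\NP)/PP  lex  "song"
[1,2] PP  lex  "clearly"
[0,2] S\NP  >  k=1
[2,3] NP\S  lex  "read"
[3,4] N\NP  lex  "heard"
[2,4] N\S  <B  k=3
[4,5] N\(N\S)  lex  "idea"
[2,5] N  <  k=4
[5,6] (S\S)\N  lex  "ate"
[2,6] S\S  <  k=5
[0,6] S\NP  <B  k=2
[6,7] S\(S\NP)  lex  "gave"
[0,7] S  <  k=6

[0,7] S   <
  [0,6] S\NP   <B
    [0,2] S\NP   >
      [0,1] "song" : (S\NP)/PP
      [1,2] "clearly" : PP
    [2,6] S\S   <
      [2,5] N   <
        [2,4] N\S   <B
          [2,3] "read" : NP\S
          [3,4] "heard" : N\NP
        [4,5] "idea" : N\(N\S)
      [5,6] "ate" : (S\S)\N
  [6,7] "gave" : S\(S\NP)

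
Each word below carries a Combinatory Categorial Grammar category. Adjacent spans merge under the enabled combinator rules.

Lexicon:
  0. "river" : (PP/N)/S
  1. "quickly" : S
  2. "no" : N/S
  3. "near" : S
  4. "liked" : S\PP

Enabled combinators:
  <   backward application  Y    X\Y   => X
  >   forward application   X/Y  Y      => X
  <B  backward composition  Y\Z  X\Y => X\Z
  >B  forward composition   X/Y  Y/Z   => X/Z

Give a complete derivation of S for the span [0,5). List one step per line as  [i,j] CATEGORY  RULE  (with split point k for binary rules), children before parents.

[0,5] S   <
  [0,4] PP   >
    [0,2] PP/N   >
      [0,1] "river" : (PP/N)/S
      [1,2] "quickly" : S
    [2,4] N   >
      [2,3] "no" : N/S
      [3,4] "near" : S
  [4,5] "liked" : S\PP

[0,1] (PP/N)/S  lex  "river"
[1,2] S  lex  "quickly"
[0,2] PP/N  >  k=1
[2,3] N/S  lex  "no"
[3,4] S  lex  "near"
[2,4] N  >  k=3
[0,4] PP  >  k=2
[4,5] S\PP  lex  "liked"
[0,5] S  <  k=4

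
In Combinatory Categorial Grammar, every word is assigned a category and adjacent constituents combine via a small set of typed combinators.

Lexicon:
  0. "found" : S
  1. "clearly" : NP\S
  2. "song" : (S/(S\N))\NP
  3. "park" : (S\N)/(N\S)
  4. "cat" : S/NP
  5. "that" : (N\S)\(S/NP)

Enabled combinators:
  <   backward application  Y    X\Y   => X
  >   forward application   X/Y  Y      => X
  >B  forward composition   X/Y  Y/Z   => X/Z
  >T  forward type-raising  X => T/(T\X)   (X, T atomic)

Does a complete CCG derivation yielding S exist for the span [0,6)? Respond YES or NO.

[0,6] S   >
  [0,3] S/(S\N)   <
    [0,2] NP   <
      [0,1] "found" : S
      [1,2] "clearly" : NP\S
    [2,3] "song" : (S/(S\N))\NP
  [3,6] S\N   >
    [3,4] "park" : (S\N)/(N\S)
    [4,6] N\S   <
      [4,5] "cat" : S/NP
      [5,6] "that" : (N\S)\(S/NP)

YES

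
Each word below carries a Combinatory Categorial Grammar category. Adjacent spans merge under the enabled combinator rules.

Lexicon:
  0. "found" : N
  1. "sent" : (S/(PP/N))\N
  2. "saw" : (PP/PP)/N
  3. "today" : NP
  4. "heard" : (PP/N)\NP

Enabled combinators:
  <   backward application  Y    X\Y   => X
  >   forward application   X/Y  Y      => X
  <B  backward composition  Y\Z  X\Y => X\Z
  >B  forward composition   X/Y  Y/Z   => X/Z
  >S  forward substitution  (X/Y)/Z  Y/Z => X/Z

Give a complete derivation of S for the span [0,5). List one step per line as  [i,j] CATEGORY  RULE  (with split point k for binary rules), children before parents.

[0,5] S   >
  [0,2] S/(PP/N)   <
    [0,1] "found" : N
    [1,2] "sent" : (S/(PP/N))\N
  [2,5] PP/N   >S
    [2,3] "saw" : (PP/PP)/N
    [3,5] PP/N   <
      [3,4] "today" : NP
      [4,5] "heard" : (PP/N)\NP

[0,1] N  lex  "found"
[1,2] (S/(PP/N))\N  lex  "sent"
[0,2] S/(PP/N)  <  k=1
[2,3] (PP/PP)/N  lex  "saw"
[3,4] NP  lex  "today"
[4,5] (PP/N)\NP  lex  "heard"
[3,5] PP/N  <  k=4
[2,5] PP/N  >S  k=3
[0,5] S  >  k=2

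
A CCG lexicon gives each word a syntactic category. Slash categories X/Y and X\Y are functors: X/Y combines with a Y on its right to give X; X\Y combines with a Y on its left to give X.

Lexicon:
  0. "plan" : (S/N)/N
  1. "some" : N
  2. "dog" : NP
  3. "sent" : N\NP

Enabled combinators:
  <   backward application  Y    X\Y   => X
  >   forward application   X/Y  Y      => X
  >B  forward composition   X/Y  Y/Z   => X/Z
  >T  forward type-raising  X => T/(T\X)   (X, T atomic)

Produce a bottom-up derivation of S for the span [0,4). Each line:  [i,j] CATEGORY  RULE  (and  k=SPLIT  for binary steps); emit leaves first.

[0,4] S   >
  [0,2] S/N   >
    [0,1] "plan" : (S/N)/N
    [1,2] "some" : N
  [2,4] N   >
    [2,3] N/(N\NP)   >T
      [2,3] "dog" : NP
    [3,4] "sent" : N\NP

[0,1] (S/N)/N  lex  "plan"
[1,2] N  lex  "some"
[0,2] S/N  >  k=1
[2,3] NP  lex  "dog"
[2,3] N/(N\NP)  >T
[3,4] N\NP  lex  "sent"
[2,4] N  >  k=3
[0,4] S  >  k=2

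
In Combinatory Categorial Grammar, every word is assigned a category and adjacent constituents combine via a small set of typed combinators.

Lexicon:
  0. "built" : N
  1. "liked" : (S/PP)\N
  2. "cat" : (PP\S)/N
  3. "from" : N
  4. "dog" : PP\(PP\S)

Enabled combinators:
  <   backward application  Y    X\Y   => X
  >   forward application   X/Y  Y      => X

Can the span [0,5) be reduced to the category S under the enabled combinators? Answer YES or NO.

[0,5] S   >
  [0,2] S/PP   <
    [0,1] "built" : N
    [1,2] "liked" : (S/PP)\N
  [2,5] PP   <
    [2,4] PP\S   >
      [2,3] "cat" : (PP\S)/N
      [3,4] "from" : N
    [4,5] "dog" : PP\(PP\S)

YES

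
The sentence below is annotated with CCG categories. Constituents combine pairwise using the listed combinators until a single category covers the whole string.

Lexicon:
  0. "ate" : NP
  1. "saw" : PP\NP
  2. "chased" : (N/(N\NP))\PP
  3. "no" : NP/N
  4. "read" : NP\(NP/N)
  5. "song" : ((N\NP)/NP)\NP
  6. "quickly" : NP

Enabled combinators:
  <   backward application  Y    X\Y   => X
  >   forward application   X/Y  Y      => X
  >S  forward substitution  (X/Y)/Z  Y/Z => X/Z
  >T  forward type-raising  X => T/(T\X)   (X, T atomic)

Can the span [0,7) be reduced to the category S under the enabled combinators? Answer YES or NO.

NP PP\NP (N/(N\NP))\PP NP/N NP\(NP/N) ((N\NP)/NP)\NP NP
CKY chart[0,7] = {N, N/(N\N), NP/(NP\N), PP/(PP\N), S/(S\N)}; S ∉ chart

NO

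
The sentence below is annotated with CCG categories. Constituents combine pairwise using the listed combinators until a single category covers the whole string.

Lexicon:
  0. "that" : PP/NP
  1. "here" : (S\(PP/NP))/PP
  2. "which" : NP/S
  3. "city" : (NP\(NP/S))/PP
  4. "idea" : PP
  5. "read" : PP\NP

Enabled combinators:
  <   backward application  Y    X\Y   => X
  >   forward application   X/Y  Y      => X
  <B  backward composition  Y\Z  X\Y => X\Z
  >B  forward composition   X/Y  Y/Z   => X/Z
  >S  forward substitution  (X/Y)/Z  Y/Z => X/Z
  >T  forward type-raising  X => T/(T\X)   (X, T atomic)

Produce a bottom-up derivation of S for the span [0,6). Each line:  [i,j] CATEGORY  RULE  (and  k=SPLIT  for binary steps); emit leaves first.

[0,6] S   <
  [0,1] "that" : PP/NP
  [1,6] S\(PP/NP)   >
    [1,2] "here" : (S\(PP/NP))/PP
    [2,6] PP   <
      [2,5] NP   <
        [2,3] "which" : NP/S
        [3,5] NP\(NP/S)   >
          [3,4] "city" : (NP\(NP/S))/PP
          [4,5] "idea" : PP
      [5,6] "read" : PP\NP

[0,1] PP/NP  lex  "that"
[1,2] (S\(PP/NP))/PP  lex  "here"
[2,3] NP/S  lex  "which"
[3,4] (NP\(NP/S))/PP  lex  "city"
[4,5] PP  lex  "idea"
[3,5] NP\(NP/S)  >  k=4
[2,5] NP  <  k=3
[5,6] PP\NP  lex  "read"
[2,6] PP  <  k=5
[1,6] S\(PP/NP)  >  k=2
[0,6] S  <  k=1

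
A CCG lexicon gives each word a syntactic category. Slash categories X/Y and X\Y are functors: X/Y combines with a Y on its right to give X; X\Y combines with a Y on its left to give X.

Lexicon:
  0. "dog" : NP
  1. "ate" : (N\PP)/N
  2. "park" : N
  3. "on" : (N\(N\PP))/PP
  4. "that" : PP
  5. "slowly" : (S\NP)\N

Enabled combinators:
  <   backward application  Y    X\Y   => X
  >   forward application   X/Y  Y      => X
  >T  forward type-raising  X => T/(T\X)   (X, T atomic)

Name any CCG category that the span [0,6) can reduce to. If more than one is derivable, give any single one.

[0,6] S   <
  [0,1] "dog" : NP
  [1,6] S\NP   <
    [1,5] N   <
      [1,3] N\PP   >
        [1,2] "ate" : (N\PP)/N
        [2,3] "park" : N
      [3,5] N\(N\PP)   >
        [3,4] "on" : (N\(N\PP))/PP
        [4,5] "that" : PP
    [5,6] "slowly" : (S\NP)\N

S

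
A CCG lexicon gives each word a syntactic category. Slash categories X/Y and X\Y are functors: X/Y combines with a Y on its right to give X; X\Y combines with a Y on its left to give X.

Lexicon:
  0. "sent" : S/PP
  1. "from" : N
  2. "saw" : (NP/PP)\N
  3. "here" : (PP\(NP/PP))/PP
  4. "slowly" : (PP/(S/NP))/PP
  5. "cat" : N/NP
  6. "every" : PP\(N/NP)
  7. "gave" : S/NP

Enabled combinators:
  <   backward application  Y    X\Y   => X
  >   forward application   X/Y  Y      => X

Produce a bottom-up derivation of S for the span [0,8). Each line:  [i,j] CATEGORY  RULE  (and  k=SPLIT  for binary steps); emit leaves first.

[0,1] S/PP  lex  "sent"
[1,2] N  lex  "from"
[2,3] (NP/PP)\N  lex  "saw"
[1,3] NP/PP  <  k=2
[3,4] (PP\(NP/PP))/PP  lex  "here"
[4,5] (PP/(S/NP))/PP  lex  "slowly"
[5,6] N/NP  lex  "cat"
[6,7] PP\(N/NP)  lex  "every"
[5,7] PP  <  k=6
[4,7] PP/(S/NP)  >  k=5
[7,8] S/NP  lex  "gave"
[4,8] PP  >  k=7
[3,8] PP\(NP/PP)  >  k=4
[1,8] PP  <  k=3
[0,8] S  >  k=1

[0,8] S   >
  [0,1] "sent" : S/PP
  [1,8] PP   <
    [1,3] NP/PP   <
      [1,2] "from" : N
      [2,3] "saw" : (NP/PP)\N
    [3,8] PP\(NP/PP)   >
      [3,4] "here" : (PP\(NP/PP))/PP
      [4,8] PP   >
        [4,7] PP/(S/NP)   >
          [4,5] "slowly" : (PP/(S/NP))/PP
          [5,7] PP   <
            [5,6] "cat" : N/NP
            [6,7] "every" : PP\(N/NP)
        [7,8] "gave" : S/NP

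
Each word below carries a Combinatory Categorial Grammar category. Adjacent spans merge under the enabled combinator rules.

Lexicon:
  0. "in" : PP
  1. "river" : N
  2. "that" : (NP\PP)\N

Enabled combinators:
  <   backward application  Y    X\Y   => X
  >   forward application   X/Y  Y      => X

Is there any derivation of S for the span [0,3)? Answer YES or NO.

PP N (NP\PP)\N
CKY chart[0,3] = {NP}; S ∉ chart

NO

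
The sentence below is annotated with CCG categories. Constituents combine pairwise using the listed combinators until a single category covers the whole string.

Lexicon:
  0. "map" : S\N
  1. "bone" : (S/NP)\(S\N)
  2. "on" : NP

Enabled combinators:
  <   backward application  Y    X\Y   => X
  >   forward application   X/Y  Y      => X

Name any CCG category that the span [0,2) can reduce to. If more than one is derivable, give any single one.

S/NP

[0,3] S   >
  [0,2] S/NP   <
    [0,1] "map" : S\N
    [1,2] "bone" : (S/NP)\(S\N)
  [2,3] "on" : NP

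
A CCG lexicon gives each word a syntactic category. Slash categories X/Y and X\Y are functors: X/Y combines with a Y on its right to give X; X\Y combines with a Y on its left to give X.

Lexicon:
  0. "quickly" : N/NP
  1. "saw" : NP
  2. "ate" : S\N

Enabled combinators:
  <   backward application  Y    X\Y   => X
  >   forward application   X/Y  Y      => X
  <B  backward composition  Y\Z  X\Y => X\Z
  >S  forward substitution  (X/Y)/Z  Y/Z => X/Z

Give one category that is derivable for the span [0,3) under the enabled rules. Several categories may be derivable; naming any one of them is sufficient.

S

[0,3] S   <
  [0,2] N   >
    [0,1] "quickly" : N/NP
    [1,2] "saw" : NP
  [2,3] "ate" : S\N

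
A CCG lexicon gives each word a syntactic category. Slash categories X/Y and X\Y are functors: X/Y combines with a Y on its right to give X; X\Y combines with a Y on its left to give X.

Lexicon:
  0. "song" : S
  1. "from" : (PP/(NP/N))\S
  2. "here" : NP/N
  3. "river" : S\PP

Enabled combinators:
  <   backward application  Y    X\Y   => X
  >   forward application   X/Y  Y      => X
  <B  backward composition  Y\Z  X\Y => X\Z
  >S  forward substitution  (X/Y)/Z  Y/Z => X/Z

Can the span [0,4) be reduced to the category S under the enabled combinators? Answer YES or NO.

[0,4] S   <
  [0,3] PP   >
    [0,2] PP/(NP/N)   <
      [0,1] "song" : S
      [1,2] "from" : (PP/(NP/N))\S
    [2,3] "here" : NP/N
  [3,4] "river" : S\PP

YES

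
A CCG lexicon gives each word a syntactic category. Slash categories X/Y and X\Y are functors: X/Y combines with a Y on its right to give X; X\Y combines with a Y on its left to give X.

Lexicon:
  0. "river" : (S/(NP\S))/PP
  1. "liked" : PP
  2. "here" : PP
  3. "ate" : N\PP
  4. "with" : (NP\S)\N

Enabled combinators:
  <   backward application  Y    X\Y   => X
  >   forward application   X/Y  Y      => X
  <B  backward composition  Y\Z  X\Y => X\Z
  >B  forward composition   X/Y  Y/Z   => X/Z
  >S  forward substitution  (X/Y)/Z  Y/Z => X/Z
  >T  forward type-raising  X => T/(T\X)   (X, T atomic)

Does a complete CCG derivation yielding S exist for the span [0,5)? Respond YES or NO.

[0,5] S   >
  [0,2] S/(NP\S)   >
    [0,1] "river" : (S/(NP\S))/PP
    [1,2] "liked" : PP
  [2,5] NP\S   <
    [2,4] N   >
      [2,3] N/(N\PP)   >T
        [2,3] "here" : PP
      [3,4] "ate" : N\PP
    [4,5] "with" : (NP\S)\N

YES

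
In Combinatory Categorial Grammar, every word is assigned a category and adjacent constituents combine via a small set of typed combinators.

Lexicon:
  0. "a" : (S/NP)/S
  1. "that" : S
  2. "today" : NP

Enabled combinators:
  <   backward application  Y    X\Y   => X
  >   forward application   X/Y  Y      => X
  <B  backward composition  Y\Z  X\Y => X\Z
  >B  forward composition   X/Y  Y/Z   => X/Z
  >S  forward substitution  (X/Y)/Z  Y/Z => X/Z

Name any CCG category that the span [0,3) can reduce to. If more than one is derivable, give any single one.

[0,3] S   >
  [0,2] S/NP   >
    [0,1] "a" : (S/NP)/S
    [1,2] "that" : S
  [2,3] "today" : NP

S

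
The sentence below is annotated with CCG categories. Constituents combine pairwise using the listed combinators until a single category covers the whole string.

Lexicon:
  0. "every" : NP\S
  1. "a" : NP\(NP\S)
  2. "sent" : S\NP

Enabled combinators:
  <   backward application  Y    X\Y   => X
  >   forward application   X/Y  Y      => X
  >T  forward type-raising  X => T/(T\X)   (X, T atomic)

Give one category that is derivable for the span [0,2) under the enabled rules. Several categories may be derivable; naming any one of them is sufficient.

[0,3] S   <
  [0,2] NP   <
    [0,1] "every" : NP\S
    [1,2] "a" : NP\(NP\S)
  [2,3] "sent" : S\NP

NP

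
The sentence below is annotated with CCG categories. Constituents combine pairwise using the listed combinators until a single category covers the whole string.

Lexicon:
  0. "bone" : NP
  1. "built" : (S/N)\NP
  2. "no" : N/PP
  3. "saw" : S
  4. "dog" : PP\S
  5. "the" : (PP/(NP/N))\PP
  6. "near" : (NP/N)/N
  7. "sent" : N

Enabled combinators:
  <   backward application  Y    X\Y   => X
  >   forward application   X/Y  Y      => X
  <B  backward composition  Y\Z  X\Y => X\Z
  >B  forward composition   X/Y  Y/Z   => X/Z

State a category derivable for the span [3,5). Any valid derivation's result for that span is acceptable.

PP

[0,8] S   >
  [0,2] S/N   <
    [0,1] "bone" : NP
    [1,2] "built" : (S/N)\NP
  [2,8] N   >
    [2,3] "no" : N/PP
    [3,8] PP   >
      [3,7] PP/N   >B
        [3,6] PP/(NP/N)   <
          [3,5] PP   <
            [3,4] "saw" : S
            [4,5] "dog" : PP\S
          [5,6] "the" : (PP/(NP/N))\PP
        [6,7] "near" : (NP/N)/N
      [7,8] "sent" : N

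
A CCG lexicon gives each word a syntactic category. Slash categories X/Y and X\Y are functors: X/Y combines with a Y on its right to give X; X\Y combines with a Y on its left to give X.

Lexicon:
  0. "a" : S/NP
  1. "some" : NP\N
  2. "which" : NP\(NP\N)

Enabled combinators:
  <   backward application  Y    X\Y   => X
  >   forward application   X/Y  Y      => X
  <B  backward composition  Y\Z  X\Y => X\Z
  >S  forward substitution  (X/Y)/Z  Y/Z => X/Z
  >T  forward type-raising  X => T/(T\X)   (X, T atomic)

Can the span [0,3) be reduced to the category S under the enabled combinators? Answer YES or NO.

YES

[0,3] S   >
  [0,1] "a" : S/NP
  [1,3] NP   <
    [1,2] "some" : NP\N
    [2,3] "which" : NP\(NP\N)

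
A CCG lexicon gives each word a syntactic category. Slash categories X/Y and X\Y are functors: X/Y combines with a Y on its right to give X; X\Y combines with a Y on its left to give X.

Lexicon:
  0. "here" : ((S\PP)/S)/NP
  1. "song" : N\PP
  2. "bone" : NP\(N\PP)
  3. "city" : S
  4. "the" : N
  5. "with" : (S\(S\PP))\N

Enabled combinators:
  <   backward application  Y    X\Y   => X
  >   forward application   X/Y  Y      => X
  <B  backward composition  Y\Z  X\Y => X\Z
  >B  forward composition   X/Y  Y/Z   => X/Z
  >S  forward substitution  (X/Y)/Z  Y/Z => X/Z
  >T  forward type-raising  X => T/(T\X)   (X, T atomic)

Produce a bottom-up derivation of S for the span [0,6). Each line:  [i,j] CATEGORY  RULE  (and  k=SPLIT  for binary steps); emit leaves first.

[0,6] S   <
  [0,4] S\PP   >
    [0,3] (S\PP)/S   >
      [0,1] "here" : ((S\PP)/S)/NP
      [1,3] NP   <
        [1,2] "song" : N\PP
        [2,3] "bone" : NP\(N\PP)
    [3,4] "city" : S
  [4,6] S\(S\PP)   <
    [4,5] "the" : N
    [5,6] "with" : (S\(S\PP))\N

[0,1] ((S\PP)/S)/NP  lex  "here"
[1,2] N\PP  lex  "song"
[2,3] NP\(N\PP)  lex  "bone"
[1,3] NP  <  k=2
[0,3] (S\PP)/S  >  k=1
[3,4] S  lex  "city"
[0,4] S\PP  >  k=3
[4,5] N  lex  "the"
[5,6] (S\(S\PP))\N  lex  "with"
[4,6] S\(S\PP)  <  k=5
[0,6] S  <  k=4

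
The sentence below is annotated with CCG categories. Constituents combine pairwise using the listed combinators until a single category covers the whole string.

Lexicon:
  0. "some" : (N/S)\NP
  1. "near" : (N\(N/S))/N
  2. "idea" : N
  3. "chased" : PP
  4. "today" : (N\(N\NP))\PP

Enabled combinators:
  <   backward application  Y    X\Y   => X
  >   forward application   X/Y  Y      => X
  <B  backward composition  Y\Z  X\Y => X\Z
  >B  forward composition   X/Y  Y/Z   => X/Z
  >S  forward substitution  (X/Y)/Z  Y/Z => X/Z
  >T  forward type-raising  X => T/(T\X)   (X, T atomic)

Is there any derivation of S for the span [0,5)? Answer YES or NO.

(N/S)\NP (N\(N/S))/N N PP (N\(N\NP))\PP
CKY chart[0,5] = {N, N/(N\N), NP/(NP\N), PP/(PP\N), S/(S\N)}; S ∉ chart

NO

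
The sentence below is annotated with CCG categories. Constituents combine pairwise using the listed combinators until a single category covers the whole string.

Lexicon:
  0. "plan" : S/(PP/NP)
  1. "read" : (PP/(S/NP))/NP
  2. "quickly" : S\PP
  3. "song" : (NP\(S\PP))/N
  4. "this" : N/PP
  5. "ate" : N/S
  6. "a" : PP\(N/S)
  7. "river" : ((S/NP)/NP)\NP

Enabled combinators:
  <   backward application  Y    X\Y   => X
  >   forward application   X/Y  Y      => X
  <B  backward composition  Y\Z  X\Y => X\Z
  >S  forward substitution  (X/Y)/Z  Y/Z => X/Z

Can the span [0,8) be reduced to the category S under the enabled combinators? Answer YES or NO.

[0,8] S   >
  [0,1] "plan" : S/(PP/NP)
  [1,8] PP/NP   >S
    [1,2] "read" : (PP/(S/NP))/NP
    [2,8] (S/NP)/NP   <
      [2,7] NP   <
        [2,3] "quickly" : S\PP
        [3,7] NP\(S\PP)   >
          [3,4] "song" : (NP\(S\PP))/N
          [4,7] N   >
            [4,5] "this" : N/PP
            [5,7] PP   <
              [5,6] "ate" : N/S
              [6,7] "a" : PP\(N/S)
      [7,8] "river" : ((S/NP)/NP)\NP

YES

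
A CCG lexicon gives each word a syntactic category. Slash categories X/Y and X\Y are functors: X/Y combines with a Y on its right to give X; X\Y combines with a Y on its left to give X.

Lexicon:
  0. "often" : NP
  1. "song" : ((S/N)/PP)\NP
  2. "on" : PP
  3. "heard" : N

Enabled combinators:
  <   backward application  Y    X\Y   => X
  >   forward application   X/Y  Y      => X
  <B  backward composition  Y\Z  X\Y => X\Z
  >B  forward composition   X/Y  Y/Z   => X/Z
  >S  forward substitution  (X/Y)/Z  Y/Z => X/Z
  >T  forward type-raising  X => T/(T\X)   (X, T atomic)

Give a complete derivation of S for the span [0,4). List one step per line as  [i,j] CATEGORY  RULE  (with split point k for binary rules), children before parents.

[0,1] NP  lex  "often"
[1,2] ((S/N)/PP)\NP  lex  "song"
[0,2] (S/N)/PP  <  k=1
[2,3] PP  lex  "on"
[0,3] S/N  >  k=2
[3,4] N  lex  "heard"
[0,4] S  >  k=3

[0,4] S   >
  [0,3] S/N   >
    [0,2] (S/N)/PP   <
      [0,1] "often" : NP
      [1,2] "song" : ((S/N)/PP)\NP
    [2,3] "on" : PP
  [3,4] "heard" : N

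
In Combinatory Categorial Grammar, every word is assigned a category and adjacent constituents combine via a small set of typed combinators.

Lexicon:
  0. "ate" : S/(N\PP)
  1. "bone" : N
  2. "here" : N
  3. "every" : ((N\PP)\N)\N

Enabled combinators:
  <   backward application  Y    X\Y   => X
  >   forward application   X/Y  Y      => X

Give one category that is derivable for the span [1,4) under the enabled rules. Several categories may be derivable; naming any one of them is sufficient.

[0,4] S   >
  [0,1] "ate" : S/(N\PP)
  [1,4] N\PP   <
    [1,2] "bone" : N
    [2,4] (N\PP)\N   <
      [2,3] "here" : N
      [3,4] "every" : ((N\PP)\N)\N

N\PP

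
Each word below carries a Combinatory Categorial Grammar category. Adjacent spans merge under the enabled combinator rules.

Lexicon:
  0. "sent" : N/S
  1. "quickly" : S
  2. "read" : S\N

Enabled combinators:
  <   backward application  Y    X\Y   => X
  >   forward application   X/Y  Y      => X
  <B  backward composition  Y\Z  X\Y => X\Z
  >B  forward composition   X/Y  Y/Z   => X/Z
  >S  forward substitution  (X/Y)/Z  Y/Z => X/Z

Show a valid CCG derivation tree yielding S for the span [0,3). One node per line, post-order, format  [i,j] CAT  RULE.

[0,3] S   <
  [0,2] N   >
    [0,1] "sent" : N/S
    [1,2] "quickly" : S
  [2,3] "read" : S\N

[0,1] N/S  lex  "sent"
[1,2] S  lex  "quickly"
[0,2] N  >  k=1
[2,3] S\N  lex  "read"
[0,3] S  <  k=2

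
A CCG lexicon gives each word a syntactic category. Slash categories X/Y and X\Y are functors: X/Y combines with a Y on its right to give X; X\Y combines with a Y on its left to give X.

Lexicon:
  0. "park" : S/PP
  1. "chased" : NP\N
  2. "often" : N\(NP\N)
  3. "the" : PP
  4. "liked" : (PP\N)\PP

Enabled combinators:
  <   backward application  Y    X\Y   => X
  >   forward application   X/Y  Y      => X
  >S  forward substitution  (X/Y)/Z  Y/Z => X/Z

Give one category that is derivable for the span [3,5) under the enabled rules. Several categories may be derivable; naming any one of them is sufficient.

PP\N

[0,5] S   >
  [0,1] "park" : S/PP
  [1,5] PP   <
    [1,3] N   <
      [1,2] "chased" : NP\N
      [2,3] "often" : N\(NP\N)
    [3,5] PP\N   <
      [3,4] "the" : PP
      [4,5] "liked" : (PP\N)\PP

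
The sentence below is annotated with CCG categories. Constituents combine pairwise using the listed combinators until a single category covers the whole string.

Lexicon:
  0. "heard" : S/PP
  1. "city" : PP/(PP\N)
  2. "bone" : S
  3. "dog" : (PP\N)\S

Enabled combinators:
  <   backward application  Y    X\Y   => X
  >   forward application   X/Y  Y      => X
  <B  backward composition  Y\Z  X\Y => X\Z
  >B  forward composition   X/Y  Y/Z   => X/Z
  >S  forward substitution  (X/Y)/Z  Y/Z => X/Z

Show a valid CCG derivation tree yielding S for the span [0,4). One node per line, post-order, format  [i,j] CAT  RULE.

[0,4] S   >
  [0,1] "heard" : S/PP
  [1,4] PP   >
    [1,2] "city" : PP/(PP\N)
    [2,4] PP\N   <
      [2,3] "bone" : S
      [3,4] "dog" : (PP\N)\S

[0,1] S/PP  lex  "heard"
[1,2] PP/(PP\N)  lex  "city"
[2,3] S  lex  "bone"
[3,4] (PP\N)\S  lex  "dog"
[2,4] PP\N  <  k=3
[1,4] PP  >  k=2
[0,4] S  >  k=1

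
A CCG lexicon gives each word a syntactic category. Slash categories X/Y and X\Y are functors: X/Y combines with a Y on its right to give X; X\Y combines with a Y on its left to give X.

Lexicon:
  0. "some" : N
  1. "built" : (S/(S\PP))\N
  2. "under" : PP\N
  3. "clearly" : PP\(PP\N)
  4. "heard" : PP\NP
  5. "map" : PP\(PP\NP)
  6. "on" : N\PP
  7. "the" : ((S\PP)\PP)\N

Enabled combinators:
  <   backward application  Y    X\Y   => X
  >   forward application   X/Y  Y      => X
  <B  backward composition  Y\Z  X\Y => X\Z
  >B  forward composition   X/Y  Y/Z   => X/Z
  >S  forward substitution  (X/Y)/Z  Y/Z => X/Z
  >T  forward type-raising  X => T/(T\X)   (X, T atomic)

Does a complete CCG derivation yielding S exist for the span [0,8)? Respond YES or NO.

YES

[0,8] S   >
  [0,2] S/(S\PP)   <
    [0,1] "some" : N
    [1,2] "built" : (S/(S\PP))\N
  [2,8] S\PP   <
    [2,4] PP   <
      [2,3] "under" : PP\N
      [3,4] "clearly" : PP\(PP\N)
    [4,8] (S\PP)\PP   <
      [4,7] N   <
        [4,6] PP   <
          [4,5] "heard" : PP\NP
          [5,6] "map" : PP\(PP\NP)
        [6,7] "on" : N\PP
      [7,8] "the" : ((S\PP)\PP)\N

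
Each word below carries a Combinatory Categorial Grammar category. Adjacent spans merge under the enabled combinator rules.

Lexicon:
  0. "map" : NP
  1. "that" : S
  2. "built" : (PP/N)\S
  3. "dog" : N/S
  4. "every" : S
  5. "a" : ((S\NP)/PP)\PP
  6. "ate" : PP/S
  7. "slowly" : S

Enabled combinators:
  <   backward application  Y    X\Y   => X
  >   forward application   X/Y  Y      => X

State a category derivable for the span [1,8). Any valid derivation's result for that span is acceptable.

S\NP

[0,8] S   <
  [0,1] "map" : NP
  [1,8] S\NP   >
    [1,6] (S\NP)/PP   <
      [1,5] PP   >
        [1,3] PP/N   <
          [1,2] "that" : S
          [2,3] "built" : (PP/N)\S
        [3,5] N   >
          [3,4] "dog" : N/S
          [4,5] "every" : S
      [5,6] "a" : ((S\NP)/PP)\PP
    [6,8] PP   >
      [6,7] "ate" : PP/S
      [7,8] "slowly" : S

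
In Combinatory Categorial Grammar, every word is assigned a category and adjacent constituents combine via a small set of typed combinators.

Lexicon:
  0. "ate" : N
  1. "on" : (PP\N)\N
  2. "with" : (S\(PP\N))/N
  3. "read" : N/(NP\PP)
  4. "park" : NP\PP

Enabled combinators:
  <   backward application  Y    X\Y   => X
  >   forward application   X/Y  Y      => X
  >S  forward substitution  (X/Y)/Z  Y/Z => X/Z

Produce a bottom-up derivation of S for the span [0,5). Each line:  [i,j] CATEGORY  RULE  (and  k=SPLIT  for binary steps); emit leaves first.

[0,5] S   <
  [0,2] PP\N   <
    [0,1] "ate" : N
    [1,2] "on" : (PP\N)\N
  [2,5] S\(PP\N)   >
    [2,3] "with" : (S\(PP\N))/N
    [3,5] N   >
      [3,4] "read" : N/(NP\PP)
      [4,5] "park" : NP\PP

[0,1] N  lex  "ate"
[1,2] (PP\N)\N  lex  "on"
[0,2] PP\N  <  k=1
[2,3] (S\(PP\N))/N  lex  "with"
[3,4] N/(NP\PP)  lex  "read"
[4,5] NP\PP  lex  "park"
[3,5] N  >  k=4
[2,5] S\(PP\N)  >  k=3
[0,5] S  <  k=2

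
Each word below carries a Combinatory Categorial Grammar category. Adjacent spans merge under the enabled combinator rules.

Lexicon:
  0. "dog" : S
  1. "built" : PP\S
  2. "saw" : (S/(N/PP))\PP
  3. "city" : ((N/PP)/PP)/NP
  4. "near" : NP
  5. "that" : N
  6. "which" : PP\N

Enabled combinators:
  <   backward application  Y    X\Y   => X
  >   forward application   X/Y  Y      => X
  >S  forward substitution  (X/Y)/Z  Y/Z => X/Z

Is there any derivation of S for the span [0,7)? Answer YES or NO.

YES

[0,7] S   >
  [0,3] S/(N/PP)   <
    [0,2] PP   <
      [0,1] "dog" : S
      [1,2] "built" : PP\S
    [2,3] "saw" : (S/(N/PP))\PP
  [3,7] N/PP   >
    [3,5] (N/PP)/PP   >
      [3,4] "city" : ((N/PP)/PP)/NP
      [4,5] "near" : NP
    [5,7] PP   <
      [5,6] "that" : N
      [6,7] "which" : PP\N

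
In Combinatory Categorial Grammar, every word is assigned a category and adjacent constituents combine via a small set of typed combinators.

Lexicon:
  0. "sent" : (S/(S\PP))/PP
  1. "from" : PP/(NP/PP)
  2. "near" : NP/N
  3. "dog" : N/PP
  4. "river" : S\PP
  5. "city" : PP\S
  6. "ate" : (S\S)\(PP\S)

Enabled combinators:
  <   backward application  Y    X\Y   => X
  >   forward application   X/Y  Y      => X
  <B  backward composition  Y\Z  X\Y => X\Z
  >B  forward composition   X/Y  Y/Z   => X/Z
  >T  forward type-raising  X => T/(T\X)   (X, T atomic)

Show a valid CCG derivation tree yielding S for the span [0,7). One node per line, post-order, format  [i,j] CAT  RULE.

[0,1] (S/(S\PP))/PP  lex  "sent"
[1,2] PP/(NP/PP)  lex  "from"
[2,3] NP/N  lex  "near"
[3,4] N/PP  lex  "dog"
[2,4] NP/PP  >B  k=3
[1,4] PP  >  k=2
[0,4] S/(S\PP)  >  k=1
[4,5] S\PP  lex  "river"
[5,6] PP\S  lex  "city"
[6,7] (S\S)\(PP\S)  lex  "ate"
[5,7] S\S  <  k=6
[4,7] S\PP  <B  k=5
[0,7] S  >  k=4

[0,7] S   >
  [0,4] S/(S\PP)   >
    [0,1] "sent" : (S/(S\PP))/PP
    [1,4] PP   >
      [1,2] "from" : PP/(NP/PP)
      [2,4] NP/PP   >B
        [2,3] "near" : NP/N
        [3,4] "dog" : N/PP
  [4,7] S\PP   <B
    [4,5] "river" : S\PP
    [5,7] S\S   <
      [5,6] "city" : PP\S
      [6,7] "ate" : (S\S)\(PP\S)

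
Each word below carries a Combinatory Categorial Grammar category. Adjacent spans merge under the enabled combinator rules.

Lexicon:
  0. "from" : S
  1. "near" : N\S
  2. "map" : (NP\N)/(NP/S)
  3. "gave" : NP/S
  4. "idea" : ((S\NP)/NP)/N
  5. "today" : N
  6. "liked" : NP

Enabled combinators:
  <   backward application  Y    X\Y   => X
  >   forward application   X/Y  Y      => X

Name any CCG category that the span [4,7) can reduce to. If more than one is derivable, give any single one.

[0,7] S   <
  [0,4] NP   <
    [0,2] N   <
      [0,1] "from" : S
      [1,2] "near" : N\S
    [2,4] NP\N   >
      [2,3] "map" : (NP\N)/(NP/S)
      [3,4] "gave" : NP/S
  [4,7] S\NP   >
    [4,6] (S\NP)/NP   >
      [4,5] "idea" : ((S\NP)/NP)/N
      [5,6] "today" : N
    [6,7] "liked" : NP

S\NP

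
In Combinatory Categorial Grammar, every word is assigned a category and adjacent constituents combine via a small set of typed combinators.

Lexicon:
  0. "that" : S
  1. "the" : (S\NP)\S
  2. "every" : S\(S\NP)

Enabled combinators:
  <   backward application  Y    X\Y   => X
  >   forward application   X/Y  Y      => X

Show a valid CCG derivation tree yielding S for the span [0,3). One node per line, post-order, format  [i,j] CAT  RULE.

[0,1] S  lex  "that"
[1,2] (S\NP)\S  lex  "the"
[0,2] S\NP  <  k=1
[2,3] S\(S\NP)  lex  "every"
[0,3] S  <  k=2

[0,3] S   <
  [0,2] S\NP   <
    [0,1] "that" : S
    [1,2] "the" : (S\NP)\S
  [2,3] "every" : S\(S\NP)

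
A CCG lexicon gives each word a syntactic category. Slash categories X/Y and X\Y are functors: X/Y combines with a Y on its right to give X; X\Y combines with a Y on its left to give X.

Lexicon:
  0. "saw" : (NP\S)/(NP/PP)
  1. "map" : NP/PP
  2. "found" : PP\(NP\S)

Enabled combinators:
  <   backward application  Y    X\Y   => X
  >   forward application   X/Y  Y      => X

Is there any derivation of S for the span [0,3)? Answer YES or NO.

NO

(NP\S)/(NP/PP) NP/PP PP\(NP\S)
CKY chart[0,3] = {PP}; S ∉ chart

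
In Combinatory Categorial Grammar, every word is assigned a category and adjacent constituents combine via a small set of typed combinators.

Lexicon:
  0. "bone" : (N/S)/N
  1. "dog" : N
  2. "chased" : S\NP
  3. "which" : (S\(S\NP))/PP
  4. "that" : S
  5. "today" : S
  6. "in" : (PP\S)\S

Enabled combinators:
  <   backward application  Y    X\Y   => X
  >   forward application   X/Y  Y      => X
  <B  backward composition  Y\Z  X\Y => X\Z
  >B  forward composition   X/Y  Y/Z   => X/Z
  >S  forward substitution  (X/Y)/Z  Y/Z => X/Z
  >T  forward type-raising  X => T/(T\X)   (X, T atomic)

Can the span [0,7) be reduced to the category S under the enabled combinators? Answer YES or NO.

NO

(N/S)/N N S\NP (S\(S\NP))/PP S S (PP\S)\S
CKY chart[0,7] = {N, N/(N\N), N/(S\S), NP/(NP\N), PP/(PP\N), S/(S\N)}; S ∉ chart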